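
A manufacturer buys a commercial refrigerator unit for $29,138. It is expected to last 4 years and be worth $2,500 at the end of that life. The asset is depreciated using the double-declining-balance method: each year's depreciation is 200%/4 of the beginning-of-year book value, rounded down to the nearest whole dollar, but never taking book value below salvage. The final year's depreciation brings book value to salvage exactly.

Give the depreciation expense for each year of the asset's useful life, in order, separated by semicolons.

$14,569; $7,284; $3,642; $1,143

Depreciable base = $29,138 − $2,500 = $26,638.
Year 1: ⌊$29,138 × 200%/4⌋ = $14,569. Book value $14,569.
Year 2: ⌊$14,569 × 200%/4⌋ = $7,284. Book value $7,285.
Year 3: ⌊$7,285 × 200%/4⌋ = $3,642. Book value $3,643.
Year 4 (final): $3,643 − $2,500 = $1,143. Book value $2,500.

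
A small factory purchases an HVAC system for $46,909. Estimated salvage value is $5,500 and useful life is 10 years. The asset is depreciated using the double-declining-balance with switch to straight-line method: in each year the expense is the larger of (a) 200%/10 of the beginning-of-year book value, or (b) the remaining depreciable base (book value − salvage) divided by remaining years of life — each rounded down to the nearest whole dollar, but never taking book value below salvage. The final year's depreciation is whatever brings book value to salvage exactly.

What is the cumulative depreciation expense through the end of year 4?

Depreciable base = $46,909 − $5,500 = $41,409.
Year 1: DB = ⌊$46,909 × 200%/10⌋ = $9,381; SL = ⌊$41,409/10⌋ = $4,140 → take DB $9,381. Book value $37,528.
Year 2: DB = ⌊$37,528 × 200%/10⌋ = $7,505; SL = ⌊$32,028/9⌋ = $3,558 → take DB $7,505. Book value $30,023.
Year 3: DB = ⌊$30,023 × 200%/10⌋ = $6,004; SL = ⌊$24,523/8⌋ = $3,065 → take DB $6,004. Book value $24,019.
Year 4: DB = ⌊$24,019 × 200%/10⌋ = $4,803; SL = ⌊$18,519/7⌋ = $2,645 → take DB $4,803. Book value $19,216.
Accumulated through year 4 = $46,909 − $19,216 = $27,693.

$27,693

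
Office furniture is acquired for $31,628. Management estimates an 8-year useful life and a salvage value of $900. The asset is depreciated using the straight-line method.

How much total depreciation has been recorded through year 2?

$7,682

Depreciable base = $31,628 − $900 = $30,728.
Annual expense = $30,728 / 8 = $3,841.
End of year 1: book value $27,787.
End of year 2: book value $23,946.
Accumulated through year 2 = $31,628 − $23,946 = $7,682.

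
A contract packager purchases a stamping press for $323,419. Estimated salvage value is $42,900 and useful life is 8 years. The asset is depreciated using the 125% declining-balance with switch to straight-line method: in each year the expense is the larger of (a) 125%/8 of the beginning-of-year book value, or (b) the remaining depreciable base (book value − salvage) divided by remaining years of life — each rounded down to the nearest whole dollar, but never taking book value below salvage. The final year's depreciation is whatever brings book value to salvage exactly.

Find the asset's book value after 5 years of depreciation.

Depreciable base = $323,419 − $42,900 = $280,519.
Year 1: DB = ⌊$323,419 × 125%/8⌋ = $50,534; SL = ⌊$280,519/8⌋ = $35,064 → take DB $50,534. Book value $272,885.
Year 2: DB = ⌊$272,885 × 125%/8⌋ = $42,638; SL = ⌊$229,985/7⌋ = $32,855 → take DB $42,638. Book value $230,247.
Year 3: DB = ⌊$230,247 × 125%/8⌋ = $35,976; SL = ⌊$187,347/6⌋ = $31,224 → take DB $35,976. Book value $194,271.
Year 4: DB = ⌊$194,271 × 125%/8⌋ = $30,354; SL = ⌊$151,371/5⌋ = $30,274 → take DB $30,354. Book value $163,917.
Year 5: DB = ⌊$163,917 × 125%/8⌋ = $25,612; SL = ⌊$121,017/4⌋ = $30,254 → take SL $30,254. Book value $133,663.

$133,663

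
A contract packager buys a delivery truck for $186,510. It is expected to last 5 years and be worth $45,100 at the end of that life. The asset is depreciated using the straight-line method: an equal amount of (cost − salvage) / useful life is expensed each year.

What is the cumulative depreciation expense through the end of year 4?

$113,128

Depreciable base = $186,510 − $45,100 = $141,410.
Annual expense = $141,410 / 5 = $28,282.
End of year 1: book value $158,228.
End of year 2: book value $129,946.
End of year 3: book value $101,664.
End of year 4: book value $73,382.
Accumulated through year 4 = $186,510 − $73,382 = $113,128.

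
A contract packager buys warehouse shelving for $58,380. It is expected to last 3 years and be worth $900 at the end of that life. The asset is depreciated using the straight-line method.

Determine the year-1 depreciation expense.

$19,160

Depreciable base = $58,380 − $900 = $57,480.
Annual expense = $57,480 / 3 = $19,160.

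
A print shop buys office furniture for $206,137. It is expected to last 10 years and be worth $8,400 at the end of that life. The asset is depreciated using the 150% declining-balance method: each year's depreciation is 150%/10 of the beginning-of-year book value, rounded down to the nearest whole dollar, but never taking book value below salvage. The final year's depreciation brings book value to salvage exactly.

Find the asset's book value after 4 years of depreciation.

$107,606

Depreciable base = $206,137 − $8,400 = $197,737.
Year 1: ⌊$206,137 × 150%/10⌋ = $30,920. Book value $175,217.
Year 2: ⌊$175,217 × 150%/10⌋ = $26,282. Book value $148,935.
Year 3: ⌊$148,935 × 150%/10⌋ = $22,340. Book value $126,595.
Year 4: ⌊$126,595 × 150%/10⌋ = $18,989. Book value $107,606.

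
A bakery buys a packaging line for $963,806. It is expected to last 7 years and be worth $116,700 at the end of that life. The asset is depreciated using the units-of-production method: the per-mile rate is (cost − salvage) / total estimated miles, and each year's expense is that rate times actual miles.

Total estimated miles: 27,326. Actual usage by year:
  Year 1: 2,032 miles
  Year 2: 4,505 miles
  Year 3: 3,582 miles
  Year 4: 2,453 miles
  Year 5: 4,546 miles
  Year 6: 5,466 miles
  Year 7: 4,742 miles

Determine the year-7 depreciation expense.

$147,002

Depreciable base = $963,806 − $116,700 = $847,106.
Rate = $847,106 / 27,326 miles = $31 per mile.
Year 1: 2,032 × $31 = $62,992. Book value $900,814.
Year 2: 4,505 × $31 = $139,655. Book value $761,159.
Year 3: 3,582 × $31 = $111,042. Book value $650,117.
Year 4: 2,453 × $31 = $76,043. Book value $574,074.
Year 5: 4,546 × $31 = $140,926. Book value $433,148.
Year 6: 5,466 × $31 = $169,446. Book value $263,702.
Year 7: 4,742 × $31 = $147,002. Book value $116,700.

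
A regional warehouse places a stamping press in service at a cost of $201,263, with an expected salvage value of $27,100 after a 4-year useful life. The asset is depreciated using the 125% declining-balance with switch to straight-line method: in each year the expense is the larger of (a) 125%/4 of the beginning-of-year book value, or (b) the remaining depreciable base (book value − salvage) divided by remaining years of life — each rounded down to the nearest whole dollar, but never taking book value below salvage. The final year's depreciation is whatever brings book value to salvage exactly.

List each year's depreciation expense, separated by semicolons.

Depreciable base = $201,263 − $27,100 = $174,163.
Year 1: DB = ⌊$201,263 × 125%/4⌋ = $62,894; SL = ⌊$174,163/4⌋ = $43,540 → take DB $62,894. Book value $138,369.
Year 2: DB = ⌊$138,369 × 125%/4⌋ = $43,240; SL = ⌊$111,269/3⌋ = $37,089 → take DB $43,240. Book value $95,129.
Year 3: DB = ⌊$95,129 × 125%/4⌋ = $29,727; SL = ⌊$68,029/2⌋ = $34,014 → take SL $34,014. Book value $61,115.
Year 4 (final): $61,115 − $27,100 = $34,015. Book value $27,100.

$62,894; $43,240; $34,014; $34,015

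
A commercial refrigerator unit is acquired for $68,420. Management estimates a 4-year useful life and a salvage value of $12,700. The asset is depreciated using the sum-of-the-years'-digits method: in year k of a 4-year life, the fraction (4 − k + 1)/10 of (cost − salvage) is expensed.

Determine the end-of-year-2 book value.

Depreciable base = $68,420 − $12,700 = $55,720.
Sum of the years' digits = 4+3+2+1 = 10.
Year 1: $55,720 × 4/10 = $22,288. Book value $46,132.
Year 2: $55,720 × 3/10 = $16,716. Book value $29,416.

$29,416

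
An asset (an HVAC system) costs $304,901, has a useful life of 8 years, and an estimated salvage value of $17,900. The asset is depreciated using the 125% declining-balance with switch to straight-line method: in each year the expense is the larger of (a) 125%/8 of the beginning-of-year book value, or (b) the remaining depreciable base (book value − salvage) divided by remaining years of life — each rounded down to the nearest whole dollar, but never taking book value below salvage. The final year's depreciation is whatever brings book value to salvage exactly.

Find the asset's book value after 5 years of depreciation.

Depreciable base = $304,901 − $17,900 = $287,001.
Year 1: DB = ⌊$304,901 × 125%/8⌋ = $47,640; SL = ⌊$287,001/8⌋ = $35,875 → take DB $47,640. Book value $257,261.
Year 2: DB = ⌊$257,261 × 125%/8⌋ = $40,197; SL = ⌊$239,361/7⌋ = $34,194 → take DB $40,197. Book value $217,064.
Year 3: DB = ⌊$217,064 × 125%/8⌋ = $33,916; SL = ⌊$199,164/6⌋ = $33,194 → take DB $33,916. Book value $183,148.
Year 4: DB = ⌊$183,148 × 125%/8⌋ = $28,616; SL = ⌊$165,248/5⌋ = $33,049 → take SL $33,049. Book value $150,099.
Year 5: DB = ⌊$150,099 × 125%/8⌋ = $23,452; SL = ⌊$132,199/4⌋ = $33,049 → take SL $33,049. Book value $117,050.

$117,050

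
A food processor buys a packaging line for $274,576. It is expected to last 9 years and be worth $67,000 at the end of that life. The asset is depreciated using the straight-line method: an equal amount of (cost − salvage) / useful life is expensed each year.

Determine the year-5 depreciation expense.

Depreciable base = $274,576 − $67,000 = $207,576.
Annual expense = $207,576 / 9 = $23,064.

$23,064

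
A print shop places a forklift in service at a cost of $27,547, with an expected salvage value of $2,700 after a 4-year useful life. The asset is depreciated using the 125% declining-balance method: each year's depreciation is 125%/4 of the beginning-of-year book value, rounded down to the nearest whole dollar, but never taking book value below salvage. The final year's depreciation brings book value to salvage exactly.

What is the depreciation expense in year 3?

$4,069

Depreciable base = $27,547 − $2,700 = $24,847.
Year 1: ⌊$27,547 × 125%/4⌋ = $8,608. Book value $18,939.
Year 2: ⌊$18,939 × 125%/4⌋ = $5,918. Book value $13,021.
Year 3: ⌊$13,021 × 125%/4⌋ = $4,069. Book value $8,952.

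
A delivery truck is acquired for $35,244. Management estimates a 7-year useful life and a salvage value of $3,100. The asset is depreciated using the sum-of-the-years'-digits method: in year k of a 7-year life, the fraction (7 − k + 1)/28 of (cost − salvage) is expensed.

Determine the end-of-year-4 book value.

$9,988

Depreciable base = $35,244 − $3,100 = $32,144.
Sum of the years' digits = 7+6+5+4+3+2+1 = 28.
Year 1: $32,144 × 7/28 = $8,036. Book value $27,208.
Year 2: $32,144 × 6/28 = $6,888. Book value $20,320.
Year 3: $32,144 × 5/28 = $5,740. Book value $14,580.
Year 4: $32,144 × 4/28 = $4,592. Book value $9,988.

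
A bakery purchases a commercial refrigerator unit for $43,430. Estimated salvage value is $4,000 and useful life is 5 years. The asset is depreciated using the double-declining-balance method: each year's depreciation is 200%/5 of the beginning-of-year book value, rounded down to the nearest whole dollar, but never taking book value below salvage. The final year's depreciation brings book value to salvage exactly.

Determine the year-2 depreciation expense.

$10,423

Depreciable base = $43,430 − $4,000 = $39,430.
Year 1: ⌊$43,430 × 200%/5⌋ = $17,372. Book value $26,058.
Year 2: ⌊$26,058 × 200%/5⌋ = $10,423. Book value $15,635.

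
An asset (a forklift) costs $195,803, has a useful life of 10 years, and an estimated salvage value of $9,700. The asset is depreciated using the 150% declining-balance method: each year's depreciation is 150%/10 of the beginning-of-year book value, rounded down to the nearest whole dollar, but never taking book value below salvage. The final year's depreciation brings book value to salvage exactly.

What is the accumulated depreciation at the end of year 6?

Depreciable base = $195,803 − $9,700 = $186,103.
Year 1: ⌊$195,803 × 150%/10⌋ = $29,370. Book value $166,433.
Year 2: ⌊$166,433 × 150%/10⌋ = $24,964. Book value $141,469.
Year 3: ⌊$141,469 × 150%/10⌋ = $21,220. Book value $120,249.
Year 4: ⌊$120,249 × 150%/10⌋ = $18,037. Book value $102,212.
Year 5: ⌊$102,212 × 150%/10⌋ = $15,331. Book value $86,881.
Year 6: ⌊$86,881 × 150%/10⌋ = $13,032. Book value $73,849.
Accumulated through year 6 = $195,803 − $73,849 = $121,954.

$121,954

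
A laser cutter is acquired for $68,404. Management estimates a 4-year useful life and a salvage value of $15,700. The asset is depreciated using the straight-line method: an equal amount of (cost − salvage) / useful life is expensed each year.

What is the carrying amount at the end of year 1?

Depreciable base = $68,404 − $15,700 = $52,704.
Annual expense = $52,704 / 4 = $13,176.
End of year 1: book value $55,228.

$55,228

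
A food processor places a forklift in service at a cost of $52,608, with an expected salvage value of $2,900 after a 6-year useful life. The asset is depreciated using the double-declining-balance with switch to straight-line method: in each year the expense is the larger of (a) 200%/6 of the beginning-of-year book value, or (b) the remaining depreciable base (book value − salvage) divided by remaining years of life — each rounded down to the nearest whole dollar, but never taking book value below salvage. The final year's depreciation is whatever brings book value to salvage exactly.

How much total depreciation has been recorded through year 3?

Depreciable base = $52,608 − $2,900 = $49,708.
Year 1: DB = ⌊$52,608 × 200%/6⌋ = $17,536; SL = ⌊$49,708/6⌋ = $8,284 → take DB $17,536. Book value $35,072.
Year 2: DB = ⌊$35,072 × 200%/6⌋ = $11,690; SL = ⌊$32,172/5⌋ = $6,434 → take DB $11,690. Book value $23,382.
Year 3: DB = ⌊$23,382 × 200%/6⌋ = $7,794; SL = ⌊$20,482/4⌋ = $5,120 → take DB $7,794. Book value $15,588.
Accumulated through year 3 = $52,608 − $15,588 = $37,020.

$37,020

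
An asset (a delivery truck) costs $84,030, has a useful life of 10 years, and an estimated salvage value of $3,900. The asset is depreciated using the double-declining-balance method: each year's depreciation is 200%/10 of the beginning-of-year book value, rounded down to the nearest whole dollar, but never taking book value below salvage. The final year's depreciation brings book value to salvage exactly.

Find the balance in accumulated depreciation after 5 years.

Depreciable base = $84,030 − $3,900 = $80,130.
Year 1: ⌊$84,030 × 200%/10⌋ = $16,806. Book value $67,224.
Year 2: ⌊$67,224 × 200%/10⌋ = $13,444. Book value $53,780.
Year 3: ⌊$53,780 × 200%/10⌋ = $10,756. Book value $43,024.
Year 4: ⌊$43,024 × 200%/10⌋ = $8,604. Book value $34,420.
Year 5: ⌊$34,420 × 200%/10⌋ = $6,884. Book value $27,536.
Accumulated through year 5 = $84,030 − $27,536 = $56,494.

$56,494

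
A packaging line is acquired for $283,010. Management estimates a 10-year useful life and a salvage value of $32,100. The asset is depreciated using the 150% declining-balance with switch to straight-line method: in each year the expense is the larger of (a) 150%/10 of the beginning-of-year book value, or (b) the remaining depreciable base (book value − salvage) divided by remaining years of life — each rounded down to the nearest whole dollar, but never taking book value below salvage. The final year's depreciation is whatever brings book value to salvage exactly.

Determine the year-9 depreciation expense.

Depreciable base = $283,010 − $32,100 = $250,910.
Year 1: DB = ⌊$283,010 × 150%/10⌋ = $42,451; SL = ⌊$250,910/10⌋ = $25,091 → take DB $42,451. Book value $240,559.
Year 2: DB = ⌊$240,559 × 150%/10⌋ = $36,083; SL = ⌊$208,459/9⌋ = $23,162 → take DB $36,083. Book value $204,476.
Year 3: DB = ⌊$204,476 × 150%/10⌋ = $30,671; SL = ⌊$172,376/8⌋ = $21,547 → take DB $30,671. Book value $173,805.
Year 4: DB = ⌊$173,805 × 150%/10⌋ = $26,070; SL = ⌊$141,705/7⌋ = $20,243 → take DB $26,070. Book value $147,735.
Year 5: DB = ⌊$147,735 × 150%/10⌋ = $22,160; SL = ⌊$115,635/6⌋ = $19,272 → take DB $22,160. Book value $125,575.
Year 6: DB = ⌊$125,575 × 150%/10⌋ = $18,836; SL = ⌊$93,475/5⌋ = $18,695 → take DB $18,836. Book value $106,739.
Year 7: DB = ⌊$106,739 × 150%/10⌋ = $16,010; SL = ⌊$74,639/4⌋ = $18,659 → take SL $18,659. Book value $88,080.
Year 8: DB = ⌊$88,080 × 150%/10⌋ = $13,212; SL = ⌊$55,980/3⌋ = $18,660 → take SL $18,660. Book value $69,420.
Year 9: DB = ⌊$69,420 × 150%/10⌋ = $10,413; SL = ⌊$37,320/2⌋ = $18,660 → take SL $18,660. Book value $50,760.

$18,660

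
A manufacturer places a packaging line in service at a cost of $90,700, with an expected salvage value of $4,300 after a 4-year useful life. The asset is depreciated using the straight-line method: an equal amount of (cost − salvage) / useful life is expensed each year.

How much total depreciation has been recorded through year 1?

Depreciable base = $90,700 − $4,300 = $86,400.
Annual expense = $86,400 / 4 = $21,600.
End of year 1: book value $69,100.
Accumulated through year 1 = $90,700 − $69,100 = $21,600.

$21,600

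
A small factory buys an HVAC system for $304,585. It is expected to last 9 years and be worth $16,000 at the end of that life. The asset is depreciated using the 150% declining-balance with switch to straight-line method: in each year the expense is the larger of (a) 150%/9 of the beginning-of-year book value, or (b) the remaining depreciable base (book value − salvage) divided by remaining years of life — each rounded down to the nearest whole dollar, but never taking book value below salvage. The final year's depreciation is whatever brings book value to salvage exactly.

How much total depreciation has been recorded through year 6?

Depreciable base = $304,585 − $16,000 = $288,585.
Year 1: DB = ⌊$304,585 × 150%/9⌋ = $50,764; SL = ⌊$288,585/9⌋ = $32,065 → take DB $50,764. Book value $253,821.
Year 2: DB = ⌊$253,821 × 150%/9⌋ = $42,303; SL = ⌊$237,821/8⌋ = $29,727 → take DB $42,303. Book value $211,518.
Year 3: DB = ⌊$211,518 × 150%/9⌋ = $35,253; SL = ⌊$195,518/7⌋ = $27,931 → take DB $35,253. Book value $176,265.
Year 4: DB = ⌊$176,265 × 150%/9⌋ = $29,377; SL = ⌊$160,265/6⌋ = $26,710 → take DB $29,377. Book value $146,888.
Year 5: DB = ⌊$146,888 × 150%/9⌋ = $24,481; SL = ⌊$130,888/5⌋ = $26,177 → take SL $26,177. Book value $120,711.
Year 6: DB = ⌊$120,711 × 150%/9⌋ = $20,118; SL = ⌊$104,711/4⌋ = $26,177 → take SL $26,177. Book value $94,534.
Accumulated through year 6 = $304,585 − $94,534 = $210,051.

$210,051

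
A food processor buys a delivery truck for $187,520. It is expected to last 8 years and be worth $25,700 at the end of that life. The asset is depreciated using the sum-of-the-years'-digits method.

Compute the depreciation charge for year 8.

$4,495

Depreciable base = $187,520 − $25,700 = $161,820.
Sum of the years' digits = 8+7+6+5+4+3+2+1 = 36.
Year 1: $161,820 × 8/36 = $35,960. Book value $151,560.
Year 2: $161,820 × 7/36 = $31,465. Book value $120,095.
Year 3: $161,820 × 6/36 = $26,970. Book value $93,125.
Year 4: $161,820 × 5/36 = $22,475. Book value $70,650.
Year 5: $161,820 × 4/36 = $17,980. Book value $52,670.
Year 6: $161,820 × 3/36 = $13,485. Book value $39,185.
Year 7: $161,820 × 2/36 = $8,990. Book value $30,195.
Year 8: $161,820 × 1/36 = $4,495. Book value $25,700.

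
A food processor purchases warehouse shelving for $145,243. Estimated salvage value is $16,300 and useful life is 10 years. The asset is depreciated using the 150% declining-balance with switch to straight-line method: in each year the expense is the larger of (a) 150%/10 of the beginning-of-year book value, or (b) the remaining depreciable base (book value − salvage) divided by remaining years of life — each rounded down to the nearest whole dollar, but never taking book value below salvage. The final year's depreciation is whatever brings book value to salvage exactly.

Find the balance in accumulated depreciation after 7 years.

Depreciable base = $145,243 − $16,300 = $128,943.
Year 1: DB = ⌊$145,243 × 150%/10⌋ = $21,786; SL = ⌊$128,943/10⌋ = $12,894 → take DB $21,786. Book value $123,457.
Year 2: DB = ⌊$123,457 × 150%/10⌋ = $18,518; SL = ⌊$107,157/9⌋ = $11,906 → take DB $18,518. Book value $104,939.
Year 3: DB = ⌊$104,939 × 150%/10⌋ = $15,740; SL = ⌊$88,639/8⌋ = $11,079 → take DB $15,740. Book value $89,199.
Year 4: DB = ⌊$89,199 × 150%/10⌋ = $13,379; SL = ⌊$72,899/7⌋ = $10,414 → take DB $13,379. Book value $75,820.
Year 5: DB = ⌊$75,820 × 150%/10⌋ = $11,373; SL = ⌊$59,520/6⌋ = $9,920 → take DB $11,373. Book value $64,447.
Year 6: DB = ⌊$64,447 × 150%/10⌋ = $9,667; SL = ⌊$48,147/5⌋ = $9,629 → take DB $9,667. Book value $54,780.
Year 7: DB = ⌊$54,780 × 150%/10⌋ = $8,217; SL = ⌊$38,480/4⌋ = $9,620 → take SL $9,620. Book value $45,160.
Accumulated through year 7 = $145,243 − $45,160 = $100,083.

$100,083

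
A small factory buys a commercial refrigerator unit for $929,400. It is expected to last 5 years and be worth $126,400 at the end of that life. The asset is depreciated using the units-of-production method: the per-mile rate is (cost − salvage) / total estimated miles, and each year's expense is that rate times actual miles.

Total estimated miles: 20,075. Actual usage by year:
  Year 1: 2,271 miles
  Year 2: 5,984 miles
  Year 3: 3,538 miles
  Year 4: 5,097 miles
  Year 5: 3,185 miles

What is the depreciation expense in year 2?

Depreciable base = $929,400 − $126,400 = $803,000.
Rate = $803,000 / 20,075 miles = $40 per mile.
Year 1: 2,271 × $40 = $90,840. Book value $838,560.
Year 2: 5,984 × $40 = $239,360. Book value $599,200.

$239,360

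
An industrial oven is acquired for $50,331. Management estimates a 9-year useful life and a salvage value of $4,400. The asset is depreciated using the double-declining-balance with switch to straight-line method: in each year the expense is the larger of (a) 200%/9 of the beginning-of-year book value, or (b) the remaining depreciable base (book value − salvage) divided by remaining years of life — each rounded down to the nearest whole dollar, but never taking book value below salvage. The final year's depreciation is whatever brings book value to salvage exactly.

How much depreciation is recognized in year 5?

$4,093

Depreciable base = $50,331 − $4,400 = $45,931.
Year 1: DB = ⌊$50,331 × 200%/9⌋ = $11,184; SL = ⌊$45,931/9⌋ = $5,103 → take DB $11,184. Book value $39,147.
Year 2: DB = ⌊$39,147 × 200%/9⌋ = $8,699; SL = ⌊$34,747/8⌋ = $4,343 → take DB $8,699. Book value $30,448.
Year 3: DB = ⌊$30,448 × 200%/9⌋ = $6,766; SL = ⌊$26,048/7⌋ = $3,721 → take DB $6,766. Book value $23,682.
Year 4: DB = ⌊$23,682 × 200%/9⌋ = $5,262; SL = ⌊$19,282/6⌋ = $3,213 → take DB $5,262. Book value $18,420.
Year 5: DB = ⌊$18,420 × 200%/9⌋ = $4,093; SL = ⌊$14,020/5⌋ = $2,804 → take DB $4,093. Book value $14,327.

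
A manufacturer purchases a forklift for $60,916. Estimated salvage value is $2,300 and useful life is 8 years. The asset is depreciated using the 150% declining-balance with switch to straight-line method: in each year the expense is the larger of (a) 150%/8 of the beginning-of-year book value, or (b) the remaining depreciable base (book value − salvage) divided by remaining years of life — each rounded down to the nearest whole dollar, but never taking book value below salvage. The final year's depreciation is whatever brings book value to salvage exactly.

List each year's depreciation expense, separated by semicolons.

$11,421; $9,280; $7,540; $6,126; $6,062; $6,062; $6,062; $6,063

Depreciable base = $60,916 − $2,300 = $58,616.
Year 1: DB = ⌊$60,916 × 150%/8⌋ = $11,421; SL = ⌊$58,616/8⌋ = $7,327 → take DB $11,421. Book value $49,495.
Year 2: DB = ⌊$49,495 × 150%/8⌋ = $9,280; SL = ⌊$47,195/7⌋ = $6,742 → take DB $9,280. Book value $40,215.
Year 3: DB = ⌊$40,215 × 150%/8⌋ = $7,540; SL = ⌊$37,915/6⌋ = $6,319 → take DB $7,540. Book value $32,675.
Year 4: DB = ⌊$32,675 × 150%/8⌋ = $6,126; SL = ⌊$30,375/5⌋ = $6,075 → take DB $6,126. Book value $26,549.
Year 5: DB = ⌊$26,549 × 150%/8⌋ = $4,977; SL = ⌊$24,249/4⌋ = $6,062 → take SL $6,062. Book value $20,487.
Year 6: DB = ⌊$20,487 × 150%/8⌋ = $3,841; SL = ⌊$18,187/3⌋ = $6,062 → take SL $6,062. Book value $14,425.
Year 7: DB = ⌊$14,425 × 150%/8⌋ = $2,704; SL = ⌊$12,125/2⌋ = $6,062 → take SL $6,062. Book value $8,363.
Year 8 (final): $8,363 − $2,300 = $6,063. Book value $2,300.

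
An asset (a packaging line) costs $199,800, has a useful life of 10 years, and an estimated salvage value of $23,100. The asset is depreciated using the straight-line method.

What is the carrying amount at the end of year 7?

Depreciable base = $199,800 − $23,100 = $176,700.
Annual expense = $176,700 / 10 = $17,670.
End of year 1: book value $182,130.
End of year 2: book value $164,460.
End of year 3: book value $146,790.
End of year 4: book value $129,120.
End of year 5: book value $111,450.
End of year 6: book value $93,780.
End of year 7: book value $76,110.

$76,110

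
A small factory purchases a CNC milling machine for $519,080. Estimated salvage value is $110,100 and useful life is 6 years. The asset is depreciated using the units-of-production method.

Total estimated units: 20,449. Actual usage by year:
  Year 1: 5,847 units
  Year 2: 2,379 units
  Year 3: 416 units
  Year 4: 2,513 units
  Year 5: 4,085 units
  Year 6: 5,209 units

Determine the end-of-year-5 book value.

Depreciable base = $519,080 − $110,100 = $408,980.
Rate = $408,980 / 20,449 units = $20 per unit.
Year 1: 5,847 × $20 = $116,940. Book value $402,140.
Year 2: 2,379 × $20 = $47,580. Book value $354,560.
Year 3: 416 × $20 = $8,320. Book value $346,240.
Year 4: 2,513 × $20 = $50,260. Book value $295,980.
Year 5: 4,085 × $20 = $81,700. Book value $214,280.

$214,280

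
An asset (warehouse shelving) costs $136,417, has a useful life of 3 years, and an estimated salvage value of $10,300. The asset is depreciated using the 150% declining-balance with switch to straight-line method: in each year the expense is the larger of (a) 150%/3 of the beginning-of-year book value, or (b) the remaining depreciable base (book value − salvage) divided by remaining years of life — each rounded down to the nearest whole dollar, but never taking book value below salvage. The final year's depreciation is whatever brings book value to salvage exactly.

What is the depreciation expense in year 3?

Depreciable base = $136,417 − $10,300 = $126,117.
Year 1: DB = ⌊$136,417 × 150%/3⌋ = $68,208; SL = ⌊$126,117/3⌋ = $42,039 → take DB $68,208. Book value $68,209.
Year 2: DB = ⌊$68,209 × 150%/3⌋ = $34,104; SL = ⌊$57,909/2⌋ = $28,954 → take DB $34,104. Book value $34,105.
Year 3 (final): $34,105 − $10,300 = $23,805. Book value $10,300.

$23,805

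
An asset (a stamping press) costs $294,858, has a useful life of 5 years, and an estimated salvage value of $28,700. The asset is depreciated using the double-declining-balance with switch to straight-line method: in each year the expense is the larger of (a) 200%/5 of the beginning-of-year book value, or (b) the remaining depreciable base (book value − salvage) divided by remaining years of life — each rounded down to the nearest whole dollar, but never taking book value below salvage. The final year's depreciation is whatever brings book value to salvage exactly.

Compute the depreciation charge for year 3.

Depreciable base = $294,858 − $28,700 = $266,158.
Year 1: DB = ⌊$294,858 × 200%/5⌋ = $117,943; SL = ⌊$266,158/5⌋ = $53,231 → take DB $117,943. Book value $176,915.
Year 2: DB = ⌊$176,915 × 200%/5⌋ = $70,766; SL = ⌊$148,215/4⌋ = $37,053 → take DB $70,766. Book value $106,149.
Year 3: DB = ⌊$106,149 × 200%/5⌋ = $42,459; SL = ⌊$77,449/3⌋ = $25,816 → take DB $42,459. Book value $63,690.

$42,459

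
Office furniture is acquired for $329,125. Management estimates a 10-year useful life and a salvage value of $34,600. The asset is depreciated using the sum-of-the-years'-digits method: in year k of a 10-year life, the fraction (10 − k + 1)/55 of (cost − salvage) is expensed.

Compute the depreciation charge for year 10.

Depreciable base = $329,125 − $34,600 = $294,525.
Sum of the years' digits = 10+9+8+7+6+5+4+3+2+1 = 55.
Year 1: $294,525 × 10/55 = $53,550. Book value $275,575.
Year 2: $294,525 × 9/55 = $48,195. Book value $227,380.
Year 3: $294,525 × 8/55 = $42,840. Book value $184,540.
Year 4: $294,525 × 7/55 = $37,485. Book value $147,055.
Year 5: $294,525 × 6/55 = $32,130. Book value $114,925.
Year 6: $294,525 × 5/55 = $26,775. Book value $88,150.
Year 7: $294,525 × 4/55 = $21,420. Book value $66,730.
Year 8: $294,525 × 3/55 = $16,065. Book value $50,665.
Year 9: $294,525 × 2/55 = $10,710. Book value $39,955.
Year 10: $294,525 × 1/55 = $5,355. Book value $34,600.

$5,355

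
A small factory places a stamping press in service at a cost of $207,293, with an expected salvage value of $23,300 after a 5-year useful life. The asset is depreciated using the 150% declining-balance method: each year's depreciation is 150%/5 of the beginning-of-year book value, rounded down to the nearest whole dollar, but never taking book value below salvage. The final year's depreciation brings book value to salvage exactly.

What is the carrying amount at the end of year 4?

$49,773

Depreciable base = $207,293 − $23,300 = $183,993.
Year 1: ⌊$207,293 × 150%/5⌋ = $62,187. Book value $145,106.
Year 2: ⌊$145,106 × 150%/5⌋ = $43,531. Book value $101,575.
Year 3: ⌊$101,575 × 150%/5⌋ = $30,472. Book value $71,103.
Year 4: ⌊$71,103 × 150%/5⌋ = $21,330. Book value $49,773.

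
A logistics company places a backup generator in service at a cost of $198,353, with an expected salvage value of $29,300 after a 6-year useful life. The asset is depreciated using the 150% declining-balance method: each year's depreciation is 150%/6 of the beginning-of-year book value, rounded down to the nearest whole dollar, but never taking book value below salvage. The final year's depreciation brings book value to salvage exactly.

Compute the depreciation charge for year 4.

$20,920

Depreciable base = $198,353 − $29,300 = $169,053.
Year 1: ⌊$198,353 × 150%/6⌋ = $49,588. Book value $148,765.
Year 2: ⌊$148,765 × 150%/6⌋ = $37,191. Book value $111,574.
Year 3: ⌊$111,574 × 150%/6⌋ = $27,893. Book value $83,681.
Year 4: ⌊$83,681 × 150%/6⌋ = $20,920. Book value $62,761.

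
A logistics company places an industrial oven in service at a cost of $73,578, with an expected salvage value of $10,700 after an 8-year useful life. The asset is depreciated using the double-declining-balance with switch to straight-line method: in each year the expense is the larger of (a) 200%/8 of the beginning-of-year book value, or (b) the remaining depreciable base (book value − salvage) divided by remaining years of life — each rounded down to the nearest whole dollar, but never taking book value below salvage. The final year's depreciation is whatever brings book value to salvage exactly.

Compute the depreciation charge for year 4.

$7,760

Depreciable base = $73,578 − $10,700 = $62,878.
Year 1: DB = ⌊$73,578 × 200%/8⌋ = $18,394; SL = ⌊$62,878/8⌋ = $7,859 → take DB $18,394. Book value $55,184.
Year 2: DB = ⌊$55,184 × 200%/8⌋ = $13,796; SL = ⌊$44,484/7⌋ = $6,354 → take DB $13,796. Book value $41,388.
Year 3: DB = ⌊$41,388 × 200%/8⌋ = $10,347; SL = ⌊$30,688/6⌋ = $5,114 → take DB $10,347. Book value $31,041.
Year 4: DB = ⌊$31,041 × 200%/8⌋ = $7,760; SL = ⌊$20,341/5⌋ = $4,068 → take DB $7,760. Book value $23,281.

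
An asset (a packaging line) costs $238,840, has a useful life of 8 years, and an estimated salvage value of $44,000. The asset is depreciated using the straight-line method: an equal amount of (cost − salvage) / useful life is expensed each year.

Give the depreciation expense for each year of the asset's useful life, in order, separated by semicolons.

Depreciable base = $238,840 − $44,000 = $194,840.
Annual expense = $194,840 / 8 = $24,355.
End of year 1: book value $214,485.
End of year 2: book value $190,130.
End of year 3: book value $165,775.
End of year 4: book value $141,420.
End of year 5: book value $117,065.
End of year 6: book value $92,710.
End of year 7: book value $68,355.
End of year 8: book value $44,000.

$24,355; $24,355; $24,355; $24,355; $24,355; $24,355; $24,355; $24,355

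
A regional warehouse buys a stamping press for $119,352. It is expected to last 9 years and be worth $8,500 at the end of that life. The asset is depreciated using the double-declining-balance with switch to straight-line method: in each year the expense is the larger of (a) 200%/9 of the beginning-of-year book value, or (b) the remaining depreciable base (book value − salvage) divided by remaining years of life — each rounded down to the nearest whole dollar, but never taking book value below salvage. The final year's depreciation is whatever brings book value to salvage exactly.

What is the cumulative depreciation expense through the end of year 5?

Depreciable base = $119,352 − $8,500 = $110,852.
Year 1: DB = ⌊$119,352 × 200%/9⌋ = $26,522; SL = ⌊$110,852/9⌋ = $12,316 → take DB $26,522. Book value $92,830.
Year 2: DB = ⌊$92,830 × 200%/9⌋ = $20,628; SL = ⌊$84,330/8⌋ = $10,541 → take DB $20,628. Book value $72,202.
Year 3: DB = ⌊$72,202 × 200%/9⌋ = $16,044; SL = ⌊$63,702/7⌋ = $9,100 → take DB $16,044. Book value $56,158.
Year 4: DB = ⌊$56,158 × 200%/9⌋ = $12,479; SL = ⌊$47,658/6⌋ = $7,943 → take DB $12,479. Book value $43,679.
Year 5: DB = ⌊$43,679 × 200%/9⌋ = $9,706; SL = ⌊$35,179/5⌋ = $7,035 → take DB $9,706. Book value $33,973.
Accumulated through year 5 = $119,352 − $33,973 = $85,379.

$85,379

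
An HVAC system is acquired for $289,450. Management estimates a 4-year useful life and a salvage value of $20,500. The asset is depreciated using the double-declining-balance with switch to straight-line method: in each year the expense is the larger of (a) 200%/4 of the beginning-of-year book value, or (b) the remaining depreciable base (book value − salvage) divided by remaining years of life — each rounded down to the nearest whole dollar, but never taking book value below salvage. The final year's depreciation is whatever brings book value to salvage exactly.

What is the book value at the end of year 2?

Depreciable base = $289,450 − $20,500 = $268,950.
Year 1: DB = ⌊$289,450 × 200%/4⌋ = $144,725; SL = ⌊$268,950/4⌋ = $67,237 → take DB $144,725. Book value $144,725.
Year 2: DB = ⌊$144,725 × 200%/4⌋ = $72,362; SL = ⌊$124,225/3⌋ = $41,408 → take DB $72,362. Book value $72,363.

$72,363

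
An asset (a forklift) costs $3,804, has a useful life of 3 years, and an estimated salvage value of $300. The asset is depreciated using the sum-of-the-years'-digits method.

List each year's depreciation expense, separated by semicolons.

Depreciable base = $3,804 − $300 = $3,504.
Sum of the years' digits = 3+2+1 = 6.
Year 1: $3,504 × 3/6 = $1,752. Book value $2,052.
Year 2: $3,504 × 2/6 = $1,168. Book value $884.
Year 3: $3,504 × 1/6 = $584. Book value $300.

$1,752; $1,168; $584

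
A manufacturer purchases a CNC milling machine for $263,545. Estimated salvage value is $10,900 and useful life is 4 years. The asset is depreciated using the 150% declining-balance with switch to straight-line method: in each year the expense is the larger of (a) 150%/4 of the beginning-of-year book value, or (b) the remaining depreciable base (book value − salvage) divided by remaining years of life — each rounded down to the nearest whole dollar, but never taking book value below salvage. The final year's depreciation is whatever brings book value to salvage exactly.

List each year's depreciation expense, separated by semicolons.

$98,829; $61,768; $46,024; $46,024

Depreciable base = $263,545 − $10,900 = $252,645.
Year 1: DB = ⌊$263,545 × 150%/4⌋ = $98,829; SL = ⌊$252,645/4⌋ = $63,161 → take DB $98,829. Book value $164,716.
Year 2: DB = ⌊$164,716 × 150%/4⌋ = $61,768; SL = ⌊$153,816/3⌋ = $51,272 → take DB $61,768. Book value $102,948.
Year 3: DB = ⌊$102,948 × 150%/4⌋ = $38,605; SL = ⌊$92,048/2⌋ = $46,024 → take SL $46,024. Book value $56,924.
Year 4 (final): $56,924 − $10,900 = $46,024. Book value $10,900.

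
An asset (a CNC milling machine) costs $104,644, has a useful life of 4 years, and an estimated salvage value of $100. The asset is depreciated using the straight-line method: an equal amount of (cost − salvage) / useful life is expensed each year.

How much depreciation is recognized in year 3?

Depreciable base = $104,644 − $100 = $104,544.
Annual expense = $104,544 / 4 = $26,136.

$26,136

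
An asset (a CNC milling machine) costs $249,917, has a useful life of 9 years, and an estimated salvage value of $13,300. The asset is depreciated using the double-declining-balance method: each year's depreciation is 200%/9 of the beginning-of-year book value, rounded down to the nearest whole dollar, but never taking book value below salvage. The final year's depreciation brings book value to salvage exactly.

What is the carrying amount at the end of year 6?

$55,328

Depreciable base = $249,917 − $13,300 = $236,617.
Year 1: ⌊$249,917 × 200%/9⌋ = $55,537. Book value $194,380.
Year 2: ⌊$194,380 × 200%/9⌋ = $43,195. Book value $151,185.
Year 3: ⌊$151,185 × 200%/9⌋ = $33,596. Book value $117,589.
Year 4: ⌊$117,589 × 200%/9⌋ = $26,130. Book value $91,459.
Year 5: ⌊$91,459 × 200%/9⌋ = $20,324. Book value $71,135.
Year 6: ⌊$71,135 × 200%/9⌋ = $15,807. Book value $55,328.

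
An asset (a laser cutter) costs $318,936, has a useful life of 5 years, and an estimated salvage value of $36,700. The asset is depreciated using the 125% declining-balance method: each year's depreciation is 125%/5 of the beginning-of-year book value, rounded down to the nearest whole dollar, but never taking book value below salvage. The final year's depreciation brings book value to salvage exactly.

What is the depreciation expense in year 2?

Depreciable base = $318,936 − $36,700 = $282,236.
Year 1: ⌊$318,936 × 125%/5⌋ = $79,734. Book value $239,202.
Year 2: ⌊$239,202 × 125%/5⌋ = $59,800. Book value $179,402.

$59,800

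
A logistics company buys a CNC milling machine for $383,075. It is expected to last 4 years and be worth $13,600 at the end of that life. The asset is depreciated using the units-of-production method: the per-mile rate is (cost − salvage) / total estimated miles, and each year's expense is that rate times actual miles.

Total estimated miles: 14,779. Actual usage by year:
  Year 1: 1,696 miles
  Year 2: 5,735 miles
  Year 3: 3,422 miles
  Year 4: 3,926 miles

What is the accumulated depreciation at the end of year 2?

$185,775

Depreciable base = $383,075 − $13,600 = $369,475.
Rate = $369,475 / 14,779 miles = $25 per mile.
Year 1: 1,696 × $25 = $42,400. Book value $340,675.
Year 2: 5,735 × $25 = $143,375. Book value $197,300.
Accumulated through year 2 = $383,075 − $197,300 = $185,775.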